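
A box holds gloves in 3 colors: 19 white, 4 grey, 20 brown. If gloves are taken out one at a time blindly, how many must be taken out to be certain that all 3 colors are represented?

The hardest color to obtain is grey: we could draw every other glove first — 43 − 4 = 39 gloves — without a single grey one.
The next draw must be grey, so 39 + 1 = 40.

40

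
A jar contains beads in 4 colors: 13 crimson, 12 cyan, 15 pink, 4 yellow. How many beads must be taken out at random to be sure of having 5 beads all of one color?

Treat the 4 colors as pigeonholes.
The worst case takes 4 beads of each color without reaching 5 of any: 4 × 4 = 16.
The next bead must bring some color to 5, so 16 + 1 = 17.

17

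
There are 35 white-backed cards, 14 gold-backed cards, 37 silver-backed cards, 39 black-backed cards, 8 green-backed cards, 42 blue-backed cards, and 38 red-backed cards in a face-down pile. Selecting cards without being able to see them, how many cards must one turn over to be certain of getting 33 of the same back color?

183

In the worst case we take at most 32 of each back color, but all 14 gold-backed and all 8 green-backed (fewer than 32), giving 32 + 14 + 32 + 32 + 8 + 32 + 32 = 182.
One more card then forces some back color to 33, so 182 + 1 = 183.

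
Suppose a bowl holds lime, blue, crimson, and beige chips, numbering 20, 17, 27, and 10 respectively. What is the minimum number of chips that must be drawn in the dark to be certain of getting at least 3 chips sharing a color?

The worst case takes 2 chips of each color without reaching 3 of any: 4 × 2 = 8.
The next chip must bring some color to 3, so 8 + 1 = 9.

9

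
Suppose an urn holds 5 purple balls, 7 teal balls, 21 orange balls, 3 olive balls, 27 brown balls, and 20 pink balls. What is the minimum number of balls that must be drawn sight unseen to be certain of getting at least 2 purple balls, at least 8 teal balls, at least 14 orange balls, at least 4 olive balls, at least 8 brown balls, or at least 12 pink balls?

43

The worst case stops just short of every target: 1 purple, 7 teal, 13 orange, 3 olive, 7 brown, 11 pink — 1 + 7 + 13 + 3 + 7 + 11 = 42 balls.
One more ball must push some color to its target, so 42 + 1 = 43.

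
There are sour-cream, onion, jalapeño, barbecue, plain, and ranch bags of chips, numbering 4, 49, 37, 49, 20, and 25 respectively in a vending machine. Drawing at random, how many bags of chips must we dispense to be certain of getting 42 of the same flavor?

169

In the worst case we take at most 41 of each flavor, but all 4 sour-cream, all 37 jalapeño, all 20 plain, and all 25 ranch (fewer than 41), giving 4 + 41 + 37 + 41 + 20 + 25 = 168.
One more bag of chips then forces some flavor to 42, so 168 + 1 = 169.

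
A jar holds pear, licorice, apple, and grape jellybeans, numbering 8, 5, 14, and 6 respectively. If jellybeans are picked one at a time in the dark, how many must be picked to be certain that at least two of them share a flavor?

The worst case takes 1 jellybean of each flavor without reaching 2 of any: 4 × 1 = 4.
The next jellybean must bring some flavor to 2, so 4 + 1 = 5.

5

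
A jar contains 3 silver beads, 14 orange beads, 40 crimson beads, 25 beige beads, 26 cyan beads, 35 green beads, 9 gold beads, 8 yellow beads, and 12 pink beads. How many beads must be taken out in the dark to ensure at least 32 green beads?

To avoid green beads as long as possible, exhaust the other 8 colors first.
The worst case draws every non-green bead first: 3 + 14 + 40 + 25 + 26 + 9 + 8 + 12 = 137.
The next 32 draws are then forced to be green, giving 137 + 32 = 169.

169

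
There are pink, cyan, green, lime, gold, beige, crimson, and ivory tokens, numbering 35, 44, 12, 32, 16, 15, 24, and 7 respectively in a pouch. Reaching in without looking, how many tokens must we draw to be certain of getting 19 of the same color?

123

In the worst case we take at most 18 of each color, but all 12 green, all 16 gold, all 15 beige, and all 7 ivory (fewer than 18), giving 18 + 18 + 12 + 18 + 16 + 15 + 18 + 7 = 122.
One more token then forces some color to 19, so 122 + 1 = 123.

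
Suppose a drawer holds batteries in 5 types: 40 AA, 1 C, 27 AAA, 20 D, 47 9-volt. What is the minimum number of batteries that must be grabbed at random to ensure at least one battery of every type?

135

The hardest type to obtain is C: we could draw every other battery first — 135 − 1 = 134 batteries — without a single C one.
The next draw must be C, so 134 + 1 = 135.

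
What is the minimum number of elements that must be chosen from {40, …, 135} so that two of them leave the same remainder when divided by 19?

Group the integers by remainder mod 19; there are 19 residue classes, each nonempty in this range.
Choosing one from each class (19 integers) avoids any shared remainder.
One more choice must repeat a class, so two differ by a multiple of 19. Hence 19 + 1 = 20.

20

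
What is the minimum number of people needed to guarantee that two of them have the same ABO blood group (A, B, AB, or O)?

5

There are 4 ABO blood groups acting as pigeonholes.
With 4 people we could place one in each, avoiding any repeat.
One more forces some class to hold 2, so 4 + 1 = 5.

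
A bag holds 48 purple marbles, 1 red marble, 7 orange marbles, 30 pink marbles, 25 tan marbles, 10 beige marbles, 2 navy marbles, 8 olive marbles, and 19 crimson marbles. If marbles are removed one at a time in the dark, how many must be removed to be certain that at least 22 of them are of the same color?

111

In the worst case we take at most 21 of each color, but all 1 red, all 7 orange, all 10 beige, all 2 navy, all 8 olive, and all 19 crimson (fewer than 21), giving 21 + 1 + 7 + 21 + 21 + 10 + 2 + 8 + 19 = 110.
One more marble then forces some color to 22, so 110 + 1 = 111.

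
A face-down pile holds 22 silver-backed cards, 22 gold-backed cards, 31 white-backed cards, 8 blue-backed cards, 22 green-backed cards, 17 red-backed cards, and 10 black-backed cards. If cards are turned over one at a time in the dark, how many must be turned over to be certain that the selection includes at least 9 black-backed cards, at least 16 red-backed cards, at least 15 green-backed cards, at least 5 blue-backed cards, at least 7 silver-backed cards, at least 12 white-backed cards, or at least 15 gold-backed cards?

The worst case stops just short of every target: 6 silver-backed, 14 gold-backed, 11 white-backed, 4 blue-backed, 14 green-backed, 15 red-backed, 8 black-backed — 6 + 14 + 11 + 4 + 14 + 15 + 8 = 72 cards.
One more card must push some back color to its target, so 72 + 1 = 73.

73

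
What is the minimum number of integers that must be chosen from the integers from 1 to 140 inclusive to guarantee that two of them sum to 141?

Partition {1, …, 140} into 70 pairs: {1,140}, {2,139}, …, {70,71}.
Choosing 70 integers — say the integers 1 through 70 — takes one from each pair and avoids the property.
Choosing 71 forces two into the same pair by pigeonhole, and those sum to 141. So 71.

71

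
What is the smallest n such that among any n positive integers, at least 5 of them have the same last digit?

There are 10 possible last digits acting as pigeonholes.
With 10 × 4 = 40 positive integers we could place exactly 4 in each, with no class reaching 5.
One more forces some class to hold 5, so 40 + 1 = 41.

41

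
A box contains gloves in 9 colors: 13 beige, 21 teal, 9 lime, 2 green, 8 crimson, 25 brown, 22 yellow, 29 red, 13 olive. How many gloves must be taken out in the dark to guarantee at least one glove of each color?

141

The hardest color to obtain is green: we could draw every other glove first — 142 − 2 = 140 gloves — without a single green one.
The next draw must be green, so 140 + 1 = 141.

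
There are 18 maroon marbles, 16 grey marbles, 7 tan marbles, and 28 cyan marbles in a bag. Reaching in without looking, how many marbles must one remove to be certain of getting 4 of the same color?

13

The worst case takes 3 marbles of each color without reaching 4 of any: 4 × 3 = 12.
The next marble must bring some color to 4, so 12 + 1 = 13.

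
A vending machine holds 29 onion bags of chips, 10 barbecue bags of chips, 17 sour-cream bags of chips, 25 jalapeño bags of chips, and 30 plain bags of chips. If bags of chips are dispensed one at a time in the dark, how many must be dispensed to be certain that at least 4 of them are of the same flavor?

Treat the 5 flavors as pigeonholes.
The worst case takes 3 bags of chips of each flavor without reaching 4 of any: 5 × 3 = 15.
The next bag of chips must bring some flavor to 4, so 15 + 1 = 16.

16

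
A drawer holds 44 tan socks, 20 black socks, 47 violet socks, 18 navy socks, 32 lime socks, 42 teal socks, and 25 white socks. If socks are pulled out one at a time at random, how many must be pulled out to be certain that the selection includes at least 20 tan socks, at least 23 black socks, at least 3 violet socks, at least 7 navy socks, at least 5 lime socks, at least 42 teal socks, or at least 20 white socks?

Each of the 7 colors has its own threshold; avoid all of them simultaneously.
The worst case stops just short of every target: 19 tan, all 20 black, 2 violet, 6 navy, 4 lime, 41 teal, 19 white — 19 + 20 + 2 + 6 + 4 + 41 + 19 = 111 socks.
One more sock must push some color to its target, so 111 + 1 = 112.

112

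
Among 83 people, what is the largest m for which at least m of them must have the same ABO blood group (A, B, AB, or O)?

21

If each of the 4 ABO blood groups held at most 20, the total would be at most 4 × 20 = 80 < 83, a contradiction.
So at least one holds ⌈83/4⌉ = 21.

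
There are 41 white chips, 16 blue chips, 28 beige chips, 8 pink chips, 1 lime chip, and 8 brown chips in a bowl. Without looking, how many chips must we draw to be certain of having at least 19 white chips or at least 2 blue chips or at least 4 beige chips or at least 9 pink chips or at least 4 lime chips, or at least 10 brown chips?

The worst case stops just short of every target: 18 white, 1 blue, 3 beige, 8 pink, all 1 lime, all 8 brown — 18 + 1 + 3 + 8 + 1 + 8 = 39 chips.
One more chip must push some color to its target, so 39 + 1 = 40.

40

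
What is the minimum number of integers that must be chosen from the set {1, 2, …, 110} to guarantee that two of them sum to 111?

Partition {1, …, 110} into 55 pairs: {1,110}, {2,109}, …, {55,56}.
Choosing 55 integers — say the integers 1 through 55 — takes one from each pair and avoids the property.
Choosing 56 forces two into the same pair by pigeonhole, and those sum to 111. So 56.

56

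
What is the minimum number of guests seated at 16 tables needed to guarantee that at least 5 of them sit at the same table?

There are 16 tables acting as pigeonholes.
With 16 × 4 = 64 guests we could place exactly 4 in each, with no class reaching 5.
One more forces some class to hold 5, so 64 + 1 = 65.

65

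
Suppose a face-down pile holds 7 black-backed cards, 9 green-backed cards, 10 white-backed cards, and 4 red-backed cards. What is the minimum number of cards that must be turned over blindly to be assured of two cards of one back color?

Treat the 4 back colors as pigeonholes.
The worst case takes 1 card of each back color without reaching 2 of any: 4 × 1 = 4.
The next card must bring some back color to 2, so 4 + 1 = 5.

5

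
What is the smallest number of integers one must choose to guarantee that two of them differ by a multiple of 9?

10

Two integers differ by a multiple of 9 exactly when they share a remainder mod 9.
There are 9 residue classes mod 9, so 9 integers can all lie in distinct classes.
One more integer must repeat a residue, giving a difference divisible by 9. So n = 9 + 1 = 10.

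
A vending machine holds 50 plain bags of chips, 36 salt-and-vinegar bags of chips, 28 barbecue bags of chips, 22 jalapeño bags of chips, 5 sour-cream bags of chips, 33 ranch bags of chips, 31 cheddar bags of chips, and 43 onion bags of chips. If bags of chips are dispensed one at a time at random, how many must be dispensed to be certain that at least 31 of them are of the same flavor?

In the worst case we take at most 30 of each flavor, but all 28 barbecue, all 22 jalapeño, and all 5 sour-cream (fewer than 30), giving 30 + 30 + 28 + 22 + 5 + 30 + 30 + 30 = 205.
One more bag of chips then forces some flavor to 31, so 205 + 1 = 206.

206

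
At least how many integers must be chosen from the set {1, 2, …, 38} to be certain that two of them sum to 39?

Partition {1, …, 38} into 19 pairs: {1,38}, {2,37}, …, {19,20}.
Choosing 19 integers — say the integers 1 through 19 — takes one from each pair and avoids the property.
Choosing 20 forces two into the same pair by pigeonhole, and those sum to 39. So 20.

20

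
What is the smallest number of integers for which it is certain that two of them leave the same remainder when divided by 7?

There are 7 residue classes modulo 7 acting as pigeonholes.
With 7 integers we could place one in each, avoiding any repeat.
One more forces some class to hold 2, so 7 + 1 = 8.

8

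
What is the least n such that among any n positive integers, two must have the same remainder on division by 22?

23

Two integers differ by a multiple of 22 exactly when they share a remainder mod 22.
There are 22 residue classes mod 22, so 22 integers can all lie in distinct classes.
One more integer must repeat a residue, giving a difference divisible by 22. So n = 22 + 1 = 23.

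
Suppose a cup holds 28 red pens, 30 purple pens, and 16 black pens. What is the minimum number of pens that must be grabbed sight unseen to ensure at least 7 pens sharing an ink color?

Treat the 3 ink colors as pigeonholes.
The worst case takes 6 pens of each ink color without reaching 7 of any: 3 × 6 = 18.
The next pen must bring some ink color to 7, so 18 + 1 = 19.

19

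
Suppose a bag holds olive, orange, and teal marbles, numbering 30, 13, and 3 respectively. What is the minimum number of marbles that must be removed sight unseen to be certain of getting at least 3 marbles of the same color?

The worst case takes 2 marbles of each color without reaching 3 of any: 3 × 2 = 6.
The next marble must bring some color to 3, so 6 + 1 = 7.

7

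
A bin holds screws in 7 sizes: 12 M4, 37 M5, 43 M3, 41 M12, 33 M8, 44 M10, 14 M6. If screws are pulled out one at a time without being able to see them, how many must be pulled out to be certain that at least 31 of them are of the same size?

177

Treat the 7 sizes as pigeonholes.
In the worst case we take at most 30 of each size, but all 12 M4 and all 14 M6 (fewer than 30), giving 12 + 30 + 30 + 30 + 30 + 30 + 14 = 176.
One more screw then forces some size to 31, so 176 + 1 = 177.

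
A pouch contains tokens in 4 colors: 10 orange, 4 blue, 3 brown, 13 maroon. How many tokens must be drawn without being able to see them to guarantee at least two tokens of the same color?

5

The worst case takes 1 token of each color without reaching 2 of any: 4 × 1 = 4.
The next token must bring some color to 2, so 4 + 1 = 5.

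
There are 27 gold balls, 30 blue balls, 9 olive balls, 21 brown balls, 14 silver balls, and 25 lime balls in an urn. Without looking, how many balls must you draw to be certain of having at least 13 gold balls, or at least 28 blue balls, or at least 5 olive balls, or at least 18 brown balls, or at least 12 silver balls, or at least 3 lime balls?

Each of the 6 colors has its own threshold; avoid all of them simultaneously.
The worst case stops just short of every target: 12 gold, 27 blue, 4 olive, 17 brown, 11 silver, 2 lime — 12 + 27 + 4 + 17 + 11 + 2 = 73 balls.
One more ball must push some color to its target, so 73 + 1 = 74.

74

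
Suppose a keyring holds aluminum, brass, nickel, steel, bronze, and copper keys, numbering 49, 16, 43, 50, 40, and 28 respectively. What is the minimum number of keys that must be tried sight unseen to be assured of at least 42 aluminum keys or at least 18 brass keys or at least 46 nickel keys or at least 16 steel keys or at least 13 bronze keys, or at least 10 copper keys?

137

The worst case stops just short of every target: 41 aluminum, all 16 brass, all 43 nickel, 15 steel, 12 bronze, 9 copper — 41 + 16 + 43 + 15 + 12 + 9 = 136 keys.
One more key must push some type to its target, so 136 + 1 = 137.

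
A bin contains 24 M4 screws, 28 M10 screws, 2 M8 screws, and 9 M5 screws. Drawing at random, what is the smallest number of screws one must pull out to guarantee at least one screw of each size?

62

The hardest size to obtain is M8: we could draw every other screw first — 63 − 2 = 61 screws — without a single M8 one.
The next draw must be M8, so 61 + 1 = 62.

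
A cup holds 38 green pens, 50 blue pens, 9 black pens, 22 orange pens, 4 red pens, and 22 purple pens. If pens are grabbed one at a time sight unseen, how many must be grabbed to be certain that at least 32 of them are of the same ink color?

Treat the 6 ink colors as pigeonholes.
In the worst case we take at most 31 of each ink color, but all 9 black, all 22 orange, all 4 red, and all 22 purple (fewer than 31), giving 31 + 31 + 9 + 22 + 4 + 22 = 119.
One more pen then forces some ink color to 32, so 119 + 1 = 120.

120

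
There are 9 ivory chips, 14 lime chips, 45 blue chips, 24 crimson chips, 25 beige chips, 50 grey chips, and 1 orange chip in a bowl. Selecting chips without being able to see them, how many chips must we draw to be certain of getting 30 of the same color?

132

In the worst case we take at most 29 of each color, but all 9 ivory, all 14 lime, all 24 crimson, all 25 beige, and all 1 orange (fewer than 29), giving 9 + 14 + 29 + 24 + 25 + 29 + 1 = 131.
One more chip then forces some color to 30, so 131 + 1 = 132.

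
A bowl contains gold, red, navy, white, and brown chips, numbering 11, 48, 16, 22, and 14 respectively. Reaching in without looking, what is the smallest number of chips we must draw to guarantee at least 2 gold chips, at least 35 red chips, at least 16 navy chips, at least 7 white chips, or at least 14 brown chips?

The worst case stops just short of every target: 1 gold, 34 red, 15 navy, 6 white, 13 brown — 1 + 34 + 15 + 6 + 13 = 69 chips.
One more chip must push some color to its target, so 69 + 1 = 70.

70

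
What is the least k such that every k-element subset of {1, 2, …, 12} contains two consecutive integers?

7

Partition {1, …, 12} into 6 pairs: {1,2}, {3,4}, …, {11,12}.
Choosing 6 integers — say the 6 even numbers 2, 4, …, 12 — takes one from each pair and avoids the property.
Choosing 7 forces two into the same pair by pigeonhole, and those are consecutive. So 7.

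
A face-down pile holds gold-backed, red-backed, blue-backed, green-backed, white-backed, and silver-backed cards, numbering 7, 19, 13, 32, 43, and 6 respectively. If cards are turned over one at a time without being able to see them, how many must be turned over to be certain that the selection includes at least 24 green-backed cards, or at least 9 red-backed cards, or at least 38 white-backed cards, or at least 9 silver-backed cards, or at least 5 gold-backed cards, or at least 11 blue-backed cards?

The worst case stops just short of every target: 4 gold-backed, 8 red-backed, 10 blue-backed, 23 green-backed, 37 white-backed, all 6 silver-backed — 4 + 8 + 10 + 23 + 37 + 6 = 88 cards.
One more card must push some back color to its target, so 88 + 1 = 89.

89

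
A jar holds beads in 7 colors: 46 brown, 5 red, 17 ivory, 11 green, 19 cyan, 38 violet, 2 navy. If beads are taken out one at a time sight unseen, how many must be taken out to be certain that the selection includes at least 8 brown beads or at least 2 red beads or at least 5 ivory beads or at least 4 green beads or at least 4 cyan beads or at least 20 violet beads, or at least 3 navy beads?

The worst case stops just short of every target: 7 brown, 1 red, 4 ivory, 3 green, 3 cyan, 19 violet, 2 navy — 7 + 1 + 4 + 3 + 3 + 19 + 2 = 39 beads.
One more bead must push some color to its target, so 39 + 1 = 40.

40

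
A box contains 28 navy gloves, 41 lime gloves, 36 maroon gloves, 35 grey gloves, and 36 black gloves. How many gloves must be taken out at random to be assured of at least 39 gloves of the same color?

Treat the 5 colors as pigeonholes.
In the worst case we take at most 38 of each color, but all 28 navy, all 36 maroon, all 35 grey, and all 36 black (fewer than 38), giving 28 + 38 + 36 + 35 + 36 = 173.
One more glove then forces some color to 39, so 173 + 1 = 174.

174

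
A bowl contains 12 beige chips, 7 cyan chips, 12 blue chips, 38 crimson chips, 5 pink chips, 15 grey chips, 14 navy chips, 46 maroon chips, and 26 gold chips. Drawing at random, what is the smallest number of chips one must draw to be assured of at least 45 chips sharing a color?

174

Treat the 9 colors as pigeonholes.
In the worst case we take at most 44 of each color, but all 12 beige, all 7 cyan, all 12 blue, all 38 crimson, all 5 pink, all 15 grey, all 14 navy, and all 26 gold (fewer than 44), giving 12 + 7 + 12 + 38 + 5 + 15 + 14 + 44 + 26 = 173.
One more chip then forces some color to 45, so 173 + 1 = 174.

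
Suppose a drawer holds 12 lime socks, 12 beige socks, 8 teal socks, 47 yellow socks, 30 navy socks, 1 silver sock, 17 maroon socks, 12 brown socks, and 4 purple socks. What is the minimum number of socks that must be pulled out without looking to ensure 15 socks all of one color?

92

In the worst case we take at most 14 of each color, but all 12 lime, all 12 beige, all 8 teal, all 1 silver, all 12 brown, and all 4 purple (fewer than 14), giving 12 + 12 + 8 + 14 + 14 + 1 + 14 + 12 + 4 = 91.
One more sock then forces some color to 15, so 91 + 1 = 92.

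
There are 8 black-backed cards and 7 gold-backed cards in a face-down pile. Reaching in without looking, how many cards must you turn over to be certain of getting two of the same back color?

Treat the 2 back colors as pigeonholes.
The worst case takes 1 card of each back color without reaching 2 of any: 2 × 1 = 2.
The next card must bring some back color to 2, so 2 + 1 = 3.

3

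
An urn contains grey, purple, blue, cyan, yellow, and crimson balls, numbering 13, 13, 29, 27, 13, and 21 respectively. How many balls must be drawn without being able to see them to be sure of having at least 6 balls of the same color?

The worst case takes 5 balls of each color without reaching 6 of any: 6 × 5 = 30.
The next ball must bring some color to 6, so 30 + 1 = 31.

31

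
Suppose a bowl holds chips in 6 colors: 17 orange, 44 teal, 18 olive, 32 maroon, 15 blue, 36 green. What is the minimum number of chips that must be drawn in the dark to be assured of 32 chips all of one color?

In the worst case we take at most 31 of each color, but all 17 orange, all 18 olive, and all 15 blue (fewer than 31), giving 17 + 31 + 18 + 31 + 15 + 31 = 143.
One more chip then forces some color to 32, so 143 + 1 = 144.

144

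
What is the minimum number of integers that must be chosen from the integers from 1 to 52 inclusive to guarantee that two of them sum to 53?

27

Partition {1, …, 52} into 26 pairs: {1,52}, {2,51}, …, {26,27}.
Choosing 26 integers — say the integers 1 through 26 — takes one from each pair and avoids the property.
Choosing 27 forces two into the same pair by pigeonhole, and those sum to 53. So 27.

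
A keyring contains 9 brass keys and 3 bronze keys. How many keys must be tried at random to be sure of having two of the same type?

The worst case takes 1 key of each type without reaching 2 of any: 2 × 1 = 2.
The next key must bring some type to 2, so 2 + 1 = 3.

3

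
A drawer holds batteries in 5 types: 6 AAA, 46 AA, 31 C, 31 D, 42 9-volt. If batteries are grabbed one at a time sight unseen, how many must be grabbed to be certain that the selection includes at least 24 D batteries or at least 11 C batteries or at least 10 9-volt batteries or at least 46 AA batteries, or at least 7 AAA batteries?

94

The worst case stops just short of every target: 6 AAA, 45 AA, 10 C, 23 D, 9 9-volt — 6 + 45 + 10 + 23 + 9 = 93 batteries.
One more battery must push some type to its target, so 93 + 1 = 94.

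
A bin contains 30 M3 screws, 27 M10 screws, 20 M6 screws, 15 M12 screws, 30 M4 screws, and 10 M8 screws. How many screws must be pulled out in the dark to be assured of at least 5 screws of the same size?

25

The worst case takes 4 screws of each size without reaching 5 of any: 6 × 4 = 24.
The next screw must bring some size to 5, so 24 + 1 = 25.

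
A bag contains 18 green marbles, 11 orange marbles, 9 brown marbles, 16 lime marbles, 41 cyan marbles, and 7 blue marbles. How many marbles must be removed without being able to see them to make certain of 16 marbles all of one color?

73

Treat the 6 colors as pigeonholes.
In the worst case we take at most 15 of each color, but all 11 orange, all 9 brown, and all 7 blue (fewer than 15), giving 15 + 11 + 9 + 15 + 15 + 7 = 72.
One more marble then forces some color to 16, so 72 + 1 = 73.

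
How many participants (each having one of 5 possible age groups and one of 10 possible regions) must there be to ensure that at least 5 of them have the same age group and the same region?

There are 5 × 10 = 50 (age group, region) combinations acting as pigeonholes.
With 50 × 4 = 200 participants we could place exactly 4 in each, with no (age group, region) pair reaching 5.
One more forces some (age group, region) pair to hold 5, so 200 + 1 = 201.

201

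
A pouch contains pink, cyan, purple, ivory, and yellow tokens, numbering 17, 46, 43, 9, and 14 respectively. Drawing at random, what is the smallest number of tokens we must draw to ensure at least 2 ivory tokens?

The worst case draws every non-ivory token first: 17 + 46 + 43 + 14 = 120.
The next 2 draws are then forced to be ivory, giving 120 + 2 = 122.

122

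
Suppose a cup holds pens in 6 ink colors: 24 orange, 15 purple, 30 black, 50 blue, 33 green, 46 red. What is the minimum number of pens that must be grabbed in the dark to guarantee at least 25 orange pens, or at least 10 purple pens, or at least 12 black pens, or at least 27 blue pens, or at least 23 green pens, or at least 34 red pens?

Each of the 6 ink colors has its own threshold; avoid all of them simultaneously.
The worst case stops just short of every target: 24 orange, 9 purple, 11 black, 26 blue, 22 green, 33 red — 24 + 9 + 11 + 26 + 22 + 33 = 125 pens.
One more pen must push some ink color to its target, so 125 + 1 = 126.

126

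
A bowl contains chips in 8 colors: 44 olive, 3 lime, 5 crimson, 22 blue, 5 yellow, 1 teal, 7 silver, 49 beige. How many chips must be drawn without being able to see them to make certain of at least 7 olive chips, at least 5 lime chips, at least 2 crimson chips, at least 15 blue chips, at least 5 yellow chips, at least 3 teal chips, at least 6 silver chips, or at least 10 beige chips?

44

The worst case stops just short of every target: 6 olive, all 3 lime, 1 crimson, 14 blue, 4 yellow, all 1 teal, 5 silver, 9 beige — 6 + 3 + 1 + 14 + 4 + 1 + 5 + 9 = 43 chips.
One more chip must push some color to its target, so 43 + 1 = 44.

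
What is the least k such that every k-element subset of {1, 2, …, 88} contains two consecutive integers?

Partition {1, …, 88} into 44 pairs: {1,2}, {3,4}, …, {87,88}.
Choosing 44 integers — say the 44 even numbers 2, 4, …, 88 — takes one from each pair and avoids the property.
Choosing 45 forces two into the same pair by pigeonhole, and those are consecutive. So 45.

45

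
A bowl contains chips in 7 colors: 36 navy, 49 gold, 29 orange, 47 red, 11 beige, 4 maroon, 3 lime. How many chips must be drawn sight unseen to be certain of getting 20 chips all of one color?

Treat the 7 colors as pigeonholes.
In the worst case we take at most 19 of each color, but all 11 beige, all 4 maroon, and all 3 lime (fewer than 19), giving 19 + 19 + 19 + 19 + 11 + 4 + 3 = 94.
One more chip then forces some color to 20, so 94 + 1 = 95.

95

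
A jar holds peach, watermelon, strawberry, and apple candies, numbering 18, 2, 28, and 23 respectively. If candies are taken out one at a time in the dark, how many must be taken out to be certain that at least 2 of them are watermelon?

71

To avoid watermelon candies as long as possible, exhaust the other 3 flavors first.
The worst case draws every non-watermelon candy first: 18 + 28 + 23 = 69.
The next 2 draws are then forced to be watermelon, giving 69 + 2 = 71.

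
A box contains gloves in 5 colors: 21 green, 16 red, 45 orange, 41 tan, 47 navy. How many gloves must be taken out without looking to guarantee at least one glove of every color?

The hardest color to obtain is red: we could draw every other glove first — 170 − 16 = 154 gloves — without a single red one.
The next draw must be red, so 154 + 1 = 155.

155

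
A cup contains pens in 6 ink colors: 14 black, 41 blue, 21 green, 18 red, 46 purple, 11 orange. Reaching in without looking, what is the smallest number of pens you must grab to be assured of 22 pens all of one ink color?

In the worst case we take at most 21 of each ink color, but all 14 black, all 18 red, and all 11 orange (fewer than 21), giving 14 + 21 + 21 + 18 + 21 + 11 = 106.
One more pen then forces some ink color to 22, so 106 + 1 = 107.

107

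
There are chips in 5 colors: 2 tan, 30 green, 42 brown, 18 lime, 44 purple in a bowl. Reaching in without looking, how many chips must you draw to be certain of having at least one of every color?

135

The hardest color to obtain is tan: we could draw every other chip first — 136 − 2 = 134 chips — without a single tan one.
The next draw must be tan, so 134 + 1 = 135.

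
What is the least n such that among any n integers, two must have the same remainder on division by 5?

6

Two integers differ by a multiple of 5 exactly when they share a remainder mod 5.
There are 5 residue classes mod 5, so 5 integers can all lie in distinct classes.
One more integer must repeat a residue, giving a difference divisible by 5. So n = 5 + 1 = 6.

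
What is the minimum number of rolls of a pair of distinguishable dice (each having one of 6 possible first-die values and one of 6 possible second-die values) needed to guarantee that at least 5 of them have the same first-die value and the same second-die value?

There are 6 × 6 = 36 (first-die value, second-die value) combinations acting as pigeonholes.
With 36 × 4 = 144 rolls of a pair of distinguishable dice we could place exactly 4 in each, with no (first-die value, second-die value) pair reaching 5.
One more forces some (first-die value, second-die value) pair to hold 5, so 144 + 1 = 145.

145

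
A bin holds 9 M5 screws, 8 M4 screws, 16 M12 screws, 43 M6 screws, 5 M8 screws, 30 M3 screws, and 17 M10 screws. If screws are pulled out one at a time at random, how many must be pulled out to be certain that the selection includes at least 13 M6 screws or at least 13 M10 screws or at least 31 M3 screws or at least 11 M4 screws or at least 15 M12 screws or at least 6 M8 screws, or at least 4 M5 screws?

85

Each of the 7 sizes has its own threshold; avoid all of them simultaneously.
The worst case stops just short of every target: 3 M5, all 8 M4, 14 M12, 12 M6, 5 M8, 30 M3, 12 M10 — 3 + 8 + 14 + 12 + 5 + 30 + 12 = 84 screws.
One more screw must push some size to its target, so 84 + 1 = 85.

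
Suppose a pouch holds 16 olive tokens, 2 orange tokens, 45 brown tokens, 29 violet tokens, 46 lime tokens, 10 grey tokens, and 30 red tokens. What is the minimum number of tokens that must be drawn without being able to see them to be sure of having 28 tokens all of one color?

In the worst case we take at most 27 of each color, but all 16 olive, all 2 orange, and all 10 grey (fewer than 27), giving 16 + 2 + 27 + 27 + 27 + 10 + 27 = 136.
One more token then forces some color to 28, so 136 + 1 = 137.

137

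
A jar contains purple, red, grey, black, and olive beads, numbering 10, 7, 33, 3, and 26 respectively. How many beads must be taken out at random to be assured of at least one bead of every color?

The hardest color to obtain is black: we could draw every other bead first — 79 − 3 = 76 beads — without a single black one.
The next draw must be black, so 76 + 1 = 77.

77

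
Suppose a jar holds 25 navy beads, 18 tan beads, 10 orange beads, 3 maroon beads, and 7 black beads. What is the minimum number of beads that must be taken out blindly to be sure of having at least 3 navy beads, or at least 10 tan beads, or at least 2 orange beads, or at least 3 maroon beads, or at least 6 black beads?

20

Each of the 5 colors has its own threshold; avoid all of them simultaneously.
The worst case stops just short of every target: 2 navy, 9 tan, 1 orange, 2 maroon, 5 black — 2 + 9 + 1 + 2 + 5 = 19 beads.
One more bead must push some color to its target, so 19 + 1 = 20.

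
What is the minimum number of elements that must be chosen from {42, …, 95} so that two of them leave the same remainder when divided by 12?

13

Group the integers by remainder mod 12; there are 12 residue classes, each nonempty in this range.
Choosing one from each class (12 integers) avoids any shared remainder.
One more choice must repeat a class, so two differ by a multiple of 12. Hence 12 + 1 = 13.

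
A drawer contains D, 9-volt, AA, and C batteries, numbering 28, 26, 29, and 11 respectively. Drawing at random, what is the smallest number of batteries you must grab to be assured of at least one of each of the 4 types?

84

The hardest type to obtain is C: we could draw every other battery first — 94 − 11 = 83 batteries — without a single C one.
The next draw must be C, so 83 + 1 = 84.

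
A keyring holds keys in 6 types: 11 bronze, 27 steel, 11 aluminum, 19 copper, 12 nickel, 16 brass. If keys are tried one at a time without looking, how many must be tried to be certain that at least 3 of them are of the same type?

The worst case takes 2 keys of each type without reaching 3 of any: 6 × 2 = 12.
The next key must bring some type to 3, so 12 + 1 = 13.

13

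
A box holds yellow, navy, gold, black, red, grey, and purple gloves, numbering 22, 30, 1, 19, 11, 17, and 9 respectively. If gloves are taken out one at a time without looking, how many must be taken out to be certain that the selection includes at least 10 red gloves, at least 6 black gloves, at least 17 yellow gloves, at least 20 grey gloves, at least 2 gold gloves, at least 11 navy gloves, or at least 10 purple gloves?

The worst case stops just short of every target: 16 yellow, 10 navy, 1 gold, 5 black, 9 red, all 17 grey, 9 purple — 16 + 10 + 1 + 5 + 9 + 17 + 9 = 67 gloves.
One more glove must push some color to its target, so 67 + 1 = 68.

68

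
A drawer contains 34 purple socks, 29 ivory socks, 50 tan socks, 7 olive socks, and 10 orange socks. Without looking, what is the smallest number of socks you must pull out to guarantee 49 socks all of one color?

129

In the worst case we take at most 48 of each color, but all 34 purple, all 29 ivory, all 7 olive, and all 10 orange (fewer than 48), giving 34 + 29 + 48 + 7 + 10 = 128.
One more sock then forces some color to 49, so 128 + 1 = 129.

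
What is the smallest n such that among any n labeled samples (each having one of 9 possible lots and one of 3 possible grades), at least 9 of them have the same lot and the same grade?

217

There are 9 × 3 = 27 (lot, grade) combinations acting as pigeonholes.
With 27 × 8 = 216 labeled samples we could place exactly 8 in each, with no (lot, grade) pair reaching 9.
One more forces some (lot, grade) pair to hold 9, so 216 + 1 = 217.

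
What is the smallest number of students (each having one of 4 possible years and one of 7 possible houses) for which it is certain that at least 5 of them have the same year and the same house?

There are 4 × 7 = 28 (year, house) combinations acting as pigeonholes.
With 28 × 4 = 112 students we could place exactly 4 in each, with no (year, house) pair reaching 5.
One more forces some (year, house) pair to hold 5, so 112 + 1 = 113.

113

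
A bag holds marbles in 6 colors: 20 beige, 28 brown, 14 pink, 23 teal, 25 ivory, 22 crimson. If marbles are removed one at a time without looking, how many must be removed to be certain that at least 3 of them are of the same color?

The worst case takes 2 marbles of each color without reaching 3 of any: 6 × 2 = 12.
The next marble must bring some color to 3, so 12 + 1 = 13.

13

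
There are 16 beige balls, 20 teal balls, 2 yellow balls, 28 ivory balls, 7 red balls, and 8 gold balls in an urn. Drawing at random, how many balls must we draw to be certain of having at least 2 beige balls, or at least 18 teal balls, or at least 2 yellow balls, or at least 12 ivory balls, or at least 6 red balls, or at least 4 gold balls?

Each of the 6 colors has its own threshold; avoid all of them simultaneously.
The worst case stops just short of every target: 1 beige, 17 teal, 1 yellow, 11 ivory, 5 red, 3 gold — 1 + 17 + 1 + 11 + 5 + 3 = 38 balls.
One more ball must push some color to its target, so 38 + 1 = 39.

39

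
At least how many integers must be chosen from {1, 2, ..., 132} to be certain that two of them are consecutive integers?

Partition {1, …, 132} into 66 pairs: {1,2}, {3,4}, …, {131,132}.
Choosing 66 integers — say the 66 even numbers 2, 4, …, 132 — takes one from each pair and avoids the property.
Choosing 67 forces two into the same pair by pigeonhole, and those are consecutive. So 67.

67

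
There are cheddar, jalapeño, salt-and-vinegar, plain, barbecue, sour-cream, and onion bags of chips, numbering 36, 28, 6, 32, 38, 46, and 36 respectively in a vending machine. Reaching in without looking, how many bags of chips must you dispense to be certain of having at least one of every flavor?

The hardest flavor to obtain is salt-and-vinegar: we could draw every other bag of chips first — 222 − 6 = 216 bags of chips — without a single salt-and-vinegar one.
The next draw must be salt-and-vinegar, so 216 + 1 = 217.

217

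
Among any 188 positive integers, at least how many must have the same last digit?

19

There are 10 possible last digits, which serve as the pigeonholes.
If each of the 10 possible last digits held at most 18, the total would be at most 10 × 18 = 180 < 188, a contradiction.
So at least one holds ⌈188/10⌉ = 19.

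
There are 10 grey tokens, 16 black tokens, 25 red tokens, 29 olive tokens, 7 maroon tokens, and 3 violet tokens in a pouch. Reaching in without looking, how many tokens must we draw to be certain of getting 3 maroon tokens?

86

To avoid maroon tokens as long as possible, exhaust the other 5 colors first.
The worst case draws every non-maroon token first: 10 + 16 + 25 + 29 + 3 = 83.
The next 3 draws are then forced to be maroon, giving 83 + 3 = 86.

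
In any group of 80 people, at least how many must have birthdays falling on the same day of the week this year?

12

There are 7 days of the week, which serve as the pigeonholes.
If each of the 7 days of the week held at most 11, the total would be at most 7 × 11 = 77 < 80, a contradiction.
So at least one holds ⌈80/7⌉ = 12.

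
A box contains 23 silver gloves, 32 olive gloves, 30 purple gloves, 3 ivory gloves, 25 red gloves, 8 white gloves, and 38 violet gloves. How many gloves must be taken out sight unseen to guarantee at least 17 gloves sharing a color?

In the worst case we take at most 16 of each color, but all 3 ivory and all 8 white (fewer than 16), giving 16 + 16 + 16 + 3 + 16 + 8 + 16 = 91.
One more glove then forces some color to 17, so 91 + 1 = 92.

92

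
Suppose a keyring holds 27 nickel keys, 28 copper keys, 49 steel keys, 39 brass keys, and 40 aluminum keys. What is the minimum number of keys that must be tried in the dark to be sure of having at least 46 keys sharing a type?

In the worst case we take at most 45 of each type, but all 27 nickel, all 28 copper, all 39 brass, and all 40 aluminum (fewer than 45), giving 27 + 28 + 45 + 39 + 40 = 179.
One more key then forces some type to 46, so 179 + 1 = 180.

180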